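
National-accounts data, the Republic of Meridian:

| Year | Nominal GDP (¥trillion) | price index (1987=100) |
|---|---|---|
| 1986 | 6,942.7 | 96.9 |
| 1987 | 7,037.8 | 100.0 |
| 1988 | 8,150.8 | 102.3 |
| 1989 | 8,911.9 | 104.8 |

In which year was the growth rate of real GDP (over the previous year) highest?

1987: real = 7037.8/1.000 = 7037.80; growth vs 1986 (7164.81) = -1.77%.
1988: real = 8150.8/1.023 = 7967.55; growth vs 1987 (7037.80) = 13.21%.
1989: real = 8911.9/1.048 = 8503.72; growth vs 1988 (7967.55) = 6.73%.

1988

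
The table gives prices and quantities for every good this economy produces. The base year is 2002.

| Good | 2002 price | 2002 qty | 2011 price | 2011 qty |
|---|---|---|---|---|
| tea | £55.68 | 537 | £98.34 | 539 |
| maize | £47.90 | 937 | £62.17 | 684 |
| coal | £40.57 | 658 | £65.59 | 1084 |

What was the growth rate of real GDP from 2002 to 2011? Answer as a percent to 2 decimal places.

Real GDP 2002 = Nominal GDP 2002 = 55.68·537 + 47.90·937 + 40.57·658 = 101477.52.
Real GDP 2011 (at 2002 prices) = 55.68·539 + 47.90·684 + 40.57·1084 = 106753.00.
Real growth = 106753.00/101477.52 − 1 = 0.0520.

5.20%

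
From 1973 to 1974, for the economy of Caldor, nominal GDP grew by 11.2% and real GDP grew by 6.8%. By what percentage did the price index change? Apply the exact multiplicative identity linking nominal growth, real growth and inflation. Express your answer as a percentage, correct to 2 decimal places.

(1 + g_nom) = (1 + g_real)(1 + π), so π = 1.1120 / 1.0680 − 1 = 0.04120.

4.12%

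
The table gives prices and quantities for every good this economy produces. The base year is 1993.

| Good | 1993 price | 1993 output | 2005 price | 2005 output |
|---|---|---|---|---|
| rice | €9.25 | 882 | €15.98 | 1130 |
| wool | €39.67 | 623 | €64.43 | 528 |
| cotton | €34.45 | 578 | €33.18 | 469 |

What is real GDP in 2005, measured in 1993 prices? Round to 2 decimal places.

Real GDP 2005 = Σ (p_1993 × q_2005) = 9.25·1130 + 39.67·528 + 34.45·469 = 47555.31.

€47555.31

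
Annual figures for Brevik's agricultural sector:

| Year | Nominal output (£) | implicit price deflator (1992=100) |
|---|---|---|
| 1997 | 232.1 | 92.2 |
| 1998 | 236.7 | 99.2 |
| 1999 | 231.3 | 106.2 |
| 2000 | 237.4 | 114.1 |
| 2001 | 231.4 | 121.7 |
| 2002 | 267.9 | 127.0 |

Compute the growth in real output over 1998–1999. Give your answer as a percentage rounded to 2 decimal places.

Real output 1998 = 236.7/0.992 = 238.61.
Real output 1999 = 231.3/1.062 = 217.80.
Change = 217.80/238.61 − 1 = -0.0872.

-8.72%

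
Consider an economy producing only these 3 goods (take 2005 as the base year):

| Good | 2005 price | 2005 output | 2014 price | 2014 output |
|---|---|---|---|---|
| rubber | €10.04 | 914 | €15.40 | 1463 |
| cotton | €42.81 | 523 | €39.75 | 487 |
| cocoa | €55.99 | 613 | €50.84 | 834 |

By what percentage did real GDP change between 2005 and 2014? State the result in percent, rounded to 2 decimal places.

Real GDP 2005 = Nominal GDP 2005 = 10.04·914 + 42.81·523 + 55.99·613 = 65888.06.
Real GDP 2014 (at 2005 prices) = 10.04·1463 + 42.81·487 + 55.99·834 = 82232.65.
Real growth = 82232.65/65888.06 − 1 = 0.2481.

24.81%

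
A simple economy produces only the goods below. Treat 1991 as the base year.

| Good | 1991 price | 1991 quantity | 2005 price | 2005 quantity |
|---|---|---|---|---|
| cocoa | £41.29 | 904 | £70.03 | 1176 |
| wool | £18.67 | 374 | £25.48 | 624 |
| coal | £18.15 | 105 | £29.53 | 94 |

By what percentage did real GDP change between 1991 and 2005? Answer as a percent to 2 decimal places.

33.97%

Real GDP 1991 = Nominal GDP 1991 = 41.29·904 + 18.67·374 + 18.15·105 = 46214.49.
Real GDP 2005 (at 1991 prices) = 41.29·1176 + 18.67·624 + 18.15·94 = 61913.22.
Real growth = 61913.22/46214.49 − 1 = 0.3397.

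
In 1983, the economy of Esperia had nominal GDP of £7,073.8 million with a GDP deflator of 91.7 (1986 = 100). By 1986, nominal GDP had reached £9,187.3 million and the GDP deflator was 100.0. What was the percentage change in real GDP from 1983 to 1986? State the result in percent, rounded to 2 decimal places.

Real GDP 1983 = 7073.8 / 0.917 = 7714.07.
Real GDP 1986 = 9187.3 / 1.000 = 9187.30.
Real growth = 9187.30 / 7714.07 − 1 = 0.1910.

19.10%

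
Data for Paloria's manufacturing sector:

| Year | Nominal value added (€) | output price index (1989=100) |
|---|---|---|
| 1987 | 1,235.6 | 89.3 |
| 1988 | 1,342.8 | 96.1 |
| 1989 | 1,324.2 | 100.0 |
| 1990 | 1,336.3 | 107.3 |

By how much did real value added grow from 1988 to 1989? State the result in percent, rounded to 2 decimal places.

-5.23%

Real value added 1988 = 1342.8/0.961 = 1397.29.
Real value added 1989 = 1324.2/1.000 = 1324.20.
Change = 1324.20/1397.29 − 1 = -0.0523.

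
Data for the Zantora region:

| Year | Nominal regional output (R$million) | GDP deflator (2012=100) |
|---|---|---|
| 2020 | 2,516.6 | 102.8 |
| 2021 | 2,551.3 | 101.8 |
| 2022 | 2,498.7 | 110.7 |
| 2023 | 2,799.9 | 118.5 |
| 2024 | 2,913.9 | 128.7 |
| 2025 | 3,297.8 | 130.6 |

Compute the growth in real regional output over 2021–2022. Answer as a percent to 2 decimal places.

-9.94%

Real regional output 2021 = 2551.3/1.018 = 2506.19.
Real regional output 2022 = 2498.7/1.107 = 2257.18.
Change = 2257.18/2506.19 − 1 = -0.0994.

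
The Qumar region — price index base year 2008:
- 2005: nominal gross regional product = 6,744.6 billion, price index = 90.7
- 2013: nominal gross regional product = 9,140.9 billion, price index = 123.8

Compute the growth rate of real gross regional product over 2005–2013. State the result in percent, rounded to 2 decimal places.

Real gross regional product 2005 = 6744.6 / 0.907 = 7436.16.
Real gross regional product 2013 = 9140.9 / 1.238 = 7383.60.
Real growth = 7383.60 / 7436.16 − 1 = -0.0071.

-0.71%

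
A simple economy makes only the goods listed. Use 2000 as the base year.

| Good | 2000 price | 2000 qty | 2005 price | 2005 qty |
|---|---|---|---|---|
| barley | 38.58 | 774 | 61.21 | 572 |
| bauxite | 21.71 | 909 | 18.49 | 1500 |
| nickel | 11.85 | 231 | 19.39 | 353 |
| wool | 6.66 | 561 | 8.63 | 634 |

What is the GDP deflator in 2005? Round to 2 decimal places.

119.08

Nominal GDP 2005 = 61.21·572 + 18.49·1500 + 19.39·353 + 8.63·634 = 75063.21.
Real GDP 2005 (at 2000 prices) = 38.58·572 + 21.71·1500 + 11.85·353 + 6.66·634 = 63038.25.
Deflator = Nominal/Real × 100 = 75063.21/63038.25 × 100 = 119.076.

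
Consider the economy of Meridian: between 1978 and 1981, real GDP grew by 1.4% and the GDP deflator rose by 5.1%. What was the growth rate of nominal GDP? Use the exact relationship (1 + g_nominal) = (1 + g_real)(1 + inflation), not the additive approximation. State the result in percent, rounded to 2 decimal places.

6.57%

(1 + g_nom) = (1 + g_real)(1 + π) = 1.0140 × 1.0510 = 1.06571.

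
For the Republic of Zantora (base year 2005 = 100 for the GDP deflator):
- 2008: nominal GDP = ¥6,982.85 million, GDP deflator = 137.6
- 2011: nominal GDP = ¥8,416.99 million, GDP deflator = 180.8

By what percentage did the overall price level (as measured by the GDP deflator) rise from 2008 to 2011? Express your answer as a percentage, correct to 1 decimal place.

31.4%

Price-level change = 180.8 / 137.6 − 1 = 0.3140.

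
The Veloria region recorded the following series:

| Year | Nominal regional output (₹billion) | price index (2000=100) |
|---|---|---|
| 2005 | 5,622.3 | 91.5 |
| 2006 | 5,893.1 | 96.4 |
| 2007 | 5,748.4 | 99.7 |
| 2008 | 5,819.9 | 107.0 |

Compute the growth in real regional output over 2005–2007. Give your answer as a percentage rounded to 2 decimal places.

Real regional output 2005 = 5622.3/0.915 = 6144.59.
Real regional output 2007 = 5748.4/0.997 = 5765.70.
Change = 5765.70/6144.59 − 1 = -0.0617.

-6.17%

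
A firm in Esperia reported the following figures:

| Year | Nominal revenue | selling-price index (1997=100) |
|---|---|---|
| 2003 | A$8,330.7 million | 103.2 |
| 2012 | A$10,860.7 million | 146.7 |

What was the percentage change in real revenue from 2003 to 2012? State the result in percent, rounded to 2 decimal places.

Deflate each year: 2003 → 8330.7/1.032 = 8072.38; 2012 → 10860.7/1.467 = 7403.34.
So real revenue changed by 7403.34/8072.38 − 1 = -0.0829, i.e. -8.29%.

-8.29%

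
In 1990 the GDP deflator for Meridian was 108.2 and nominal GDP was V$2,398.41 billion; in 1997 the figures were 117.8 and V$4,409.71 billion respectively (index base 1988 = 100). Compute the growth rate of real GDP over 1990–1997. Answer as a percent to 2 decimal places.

Deflate each year: 1990 → 2398.41/1.082 = 2216.65; 1997 → 4409.71/1.178 = 3743.39.
So real GDP changed by 3743.39/2216.65 − 1 = 0.6888, i.e. 68.88%.

68.88%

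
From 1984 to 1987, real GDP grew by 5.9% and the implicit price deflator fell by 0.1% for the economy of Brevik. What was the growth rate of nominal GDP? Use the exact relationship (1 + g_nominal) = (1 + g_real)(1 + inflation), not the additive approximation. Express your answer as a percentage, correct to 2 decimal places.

(1 + g_nom) = (1 + g_real)(1 + π) = 1.0590 × 0.9990 = 1.05794.

5.79%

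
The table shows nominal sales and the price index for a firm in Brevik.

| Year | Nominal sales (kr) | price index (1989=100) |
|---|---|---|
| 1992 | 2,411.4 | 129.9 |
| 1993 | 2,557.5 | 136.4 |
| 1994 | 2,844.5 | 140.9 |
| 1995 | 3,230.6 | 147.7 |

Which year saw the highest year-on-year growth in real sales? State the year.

1995

1993: real = 2557.5/1.364 = 1875.00; growth vs 1992 (1856.35) = 1.00%.
1994: real = 2844.5/1.409 = 2018.81; growth vs 1993 (1875.00) = 7.67%.
1995: real = 3230.6/1.477 = 2187.27; growth vs 1994 (2018.81) = 8.34%.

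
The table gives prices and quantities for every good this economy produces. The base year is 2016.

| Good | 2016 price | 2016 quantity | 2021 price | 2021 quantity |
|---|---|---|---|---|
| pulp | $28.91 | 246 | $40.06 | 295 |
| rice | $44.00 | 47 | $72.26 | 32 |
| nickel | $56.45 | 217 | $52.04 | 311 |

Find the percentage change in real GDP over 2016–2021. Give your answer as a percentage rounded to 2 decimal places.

Real GDP 2016 = Nominal GDP 2016 = 28.91·246 + 44.00·47 + 56.45·217 = 21429.51.
Real GDP 2021 (at 2016 prices) = 28.91·295 + 44.00·32 + 56.45·311 = 27492.40.
Real growth = 27492.40/21429.51 − 1 = 0.2829.

28.29%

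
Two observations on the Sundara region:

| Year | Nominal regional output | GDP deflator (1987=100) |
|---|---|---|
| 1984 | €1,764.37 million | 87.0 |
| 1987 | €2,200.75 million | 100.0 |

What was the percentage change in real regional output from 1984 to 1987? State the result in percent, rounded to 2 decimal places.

Real regional output 1984 = 1764.37 / 0.870 = 2028.01.
Real regional output 1987 = 2200.75 / 1.000 = 2200.75.
Real growth = 2200.75 / 2028.01 − 1 = 0.0852.

8.52%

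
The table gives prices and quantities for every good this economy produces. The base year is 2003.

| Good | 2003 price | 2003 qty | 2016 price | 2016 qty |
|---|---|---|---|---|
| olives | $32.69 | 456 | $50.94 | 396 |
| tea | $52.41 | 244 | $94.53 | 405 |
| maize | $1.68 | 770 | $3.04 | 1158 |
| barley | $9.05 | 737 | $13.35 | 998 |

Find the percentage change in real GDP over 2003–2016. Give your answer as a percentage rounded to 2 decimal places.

Real GDP 2003 = Nominal GDP 2003 = 32.69·456 + 52.41·244 + 1.68·770 + 9.05·737 = 35658.13.
Real GDP 2016 (at 2003 prices) = 32.69·396 + 52.41·405 + 1.68·1158 + 9.05·998 = 45148.63.
Real growth = 45148.63/35658.13 − 1 = 0.2662.

26.62%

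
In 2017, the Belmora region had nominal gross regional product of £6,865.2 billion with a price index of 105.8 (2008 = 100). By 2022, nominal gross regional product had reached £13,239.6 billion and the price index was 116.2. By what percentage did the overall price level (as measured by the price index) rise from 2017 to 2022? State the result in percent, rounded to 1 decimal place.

Price-level change = 116.2 / 105.8 − 1 = 0.0983.

9.8%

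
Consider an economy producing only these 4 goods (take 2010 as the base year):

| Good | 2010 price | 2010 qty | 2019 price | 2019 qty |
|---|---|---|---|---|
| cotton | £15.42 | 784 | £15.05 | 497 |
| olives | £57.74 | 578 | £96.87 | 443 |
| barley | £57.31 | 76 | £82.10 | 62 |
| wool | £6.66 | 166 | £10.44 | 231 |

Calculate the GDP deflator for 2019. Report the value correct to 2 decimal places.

Nominal GDP 2019 = 15.05·497 + 96.87·443 + 82.10·62 + 10.44·231 = 57895.10.
Real GDP 2019 (at 2010 prices) = 15.42·497 + 57.74·443 + 57.31·62 + 6.66·231 = 38334.24.
Deflator = Nominal/Real × 100 = 57895.10/38334.24 × 100 = 151.027.

151.03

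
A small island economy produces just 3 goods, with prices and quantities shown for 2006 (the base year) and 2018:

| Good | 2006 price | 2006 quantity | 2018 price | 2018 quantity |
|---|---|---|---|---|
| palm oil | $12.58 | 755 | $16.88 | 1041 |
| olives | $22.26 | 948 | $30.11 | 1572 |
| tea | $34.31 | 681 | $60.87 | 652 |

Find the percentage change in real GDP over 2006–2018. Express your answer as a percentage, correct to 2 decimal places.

Real GDP 2006 = Nominal GDP 2006 = 12.58·755 + 22.26·948 + 34.31·681 = 53965.49.
Real GDP 2018 (at 2006 prices) = 12.58·1041 + 22.26·1572 + 34.31·652 = 70458.62.
Real growth = 70458.62/53965.49 − 1 = 0.3056.

30.56%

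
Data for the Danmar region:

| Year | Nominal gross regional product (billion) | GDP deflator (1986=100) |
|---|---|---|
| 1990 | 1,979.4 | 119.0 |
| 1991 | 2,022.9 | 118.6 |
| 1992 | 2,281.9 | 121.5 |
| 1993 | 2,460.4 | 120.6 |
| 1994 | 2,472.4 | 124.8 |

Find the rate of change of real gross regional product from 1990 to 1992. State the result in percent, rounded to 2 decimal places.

12.91%

Real gross regional product 1990 = 1979.4/1.190 = 1663.36.
Real gross regional product 1992 = 2281.9/1.215 = 1878.11.
Change = 1878.11/1663.36 − 1 = 0.1291.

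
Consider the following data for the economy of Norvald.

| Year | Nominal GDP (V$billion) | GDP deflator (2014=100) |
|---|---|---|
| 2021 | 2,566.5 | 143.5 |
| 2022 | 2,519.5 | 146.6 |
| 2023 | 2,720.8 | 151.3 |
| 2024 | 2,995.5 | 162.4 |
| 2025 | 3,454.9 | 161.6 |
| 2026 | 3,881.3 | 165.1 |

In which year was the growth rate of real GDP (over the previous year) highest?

2022: real = 2519.5/1.466 = 1718.62; growth vs 2021 (1788.50) = -3.91%.
2023: real = 2720.8/1.513 = 1798.28; growth vs 2022 (1718.62) = 4.64%.
2024: real = 2995.5/1.624 = 1844.52; growth vs 2023 (1798.28) = 2.57%.
2025: real = 3454.9/1.616 = 2137.93; growth vs 2024 (1844.52) = 15.91%.
2026: real = 3881.3/1.651 = 2350.88; growth vs 2025 (2137.93) = 9.96%.

2025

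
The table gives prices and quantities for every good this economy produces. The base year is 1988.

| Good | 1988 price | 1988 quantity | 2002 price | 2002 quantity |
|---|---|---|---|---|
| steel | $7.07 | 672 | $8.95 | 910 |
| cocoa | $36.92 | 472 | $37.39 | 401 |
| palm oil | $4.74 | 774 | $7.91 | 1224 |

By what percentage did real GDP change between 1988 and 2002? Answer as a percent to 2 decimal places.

Real GDP 1988 = Nominal GDP 1988 = 7.07·672 + 36.92·472 + 4.74·774 = 25846.04.
Real GDP 2002 (at 1988 prices) = 7.07·910 + 36.92·401 + 4.74·1224 = 27040.38.
Real growth = 27040.38/25846.04 − 1 = 0.0462.

4.62%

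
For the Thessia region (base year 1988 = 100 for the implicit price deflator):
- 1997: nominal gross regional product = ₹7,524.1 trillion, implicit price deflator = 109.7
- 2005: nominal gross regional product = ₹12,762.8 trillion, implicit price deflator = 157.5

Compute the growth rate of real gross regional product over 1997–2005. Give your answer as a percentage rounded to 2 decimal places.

Deflate each year: 1997 → 7524.1/1.097 = 6858.80; 2005 → 12762.8/1.575 = 8103.37.
So real gross regional product changed by 8103.37/6858.80 − 1 = 0.1815, i.e. 18.15%.

18.15%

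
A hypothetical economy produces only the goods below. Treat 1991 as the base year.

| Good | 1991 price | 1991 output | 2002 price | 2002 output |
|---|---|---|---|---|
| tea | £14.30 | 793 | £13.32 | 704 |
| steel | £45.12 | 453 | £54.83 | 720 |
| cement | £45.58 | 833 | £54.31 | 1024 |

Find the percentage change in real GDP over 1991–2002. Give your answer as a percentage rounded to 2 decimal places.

Real GDP 1991 = Nominal GDP 1991 = 14.30·793 + 45.12·453 + 45.58·833 = 69747.40.
Real GDP 2002 (at 1991 prices) = 14.30·704 + 45.12·720 + 45.58·1024 = 89227.52.
Real growth = 89227.52/69747.40 − 1 = 0.2793.

27.93%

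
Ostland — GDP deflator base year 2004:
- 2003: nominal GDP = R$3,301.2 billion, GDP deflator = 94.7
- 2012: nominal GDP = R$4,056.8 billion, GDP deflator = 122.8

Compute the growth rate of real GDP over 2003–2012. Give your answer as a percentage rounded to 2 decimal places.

Deflate each year: 2003 → 3301.2/0.947 = 3485.96; 2012 → 4056.8/1.228 = 3303.58.
So real GDP changed by 3303.58/3485.96 − 1 = -0.0523, i.e. -5.23%.

-5.23%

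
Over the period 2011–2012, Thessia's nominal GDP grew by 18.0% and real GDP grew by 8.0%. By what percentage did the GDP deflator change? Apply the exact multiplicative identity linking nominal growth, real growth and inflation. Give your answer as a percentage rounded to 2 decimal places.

9.26%

(1 + g_nom) = (1 + g_real)(1 + π), so π = 1.1800 / 1.0800 − 1 = 0.09259.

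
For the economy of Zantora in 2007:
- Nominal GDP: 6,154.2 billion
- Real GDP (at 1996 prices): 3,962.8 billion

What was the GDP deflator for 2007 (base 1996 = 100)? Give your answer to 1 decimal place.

GDP deflator = (Nominal / Real) × 100 = 6154.2 / 3962.8 × 100 = 155.30.

155.3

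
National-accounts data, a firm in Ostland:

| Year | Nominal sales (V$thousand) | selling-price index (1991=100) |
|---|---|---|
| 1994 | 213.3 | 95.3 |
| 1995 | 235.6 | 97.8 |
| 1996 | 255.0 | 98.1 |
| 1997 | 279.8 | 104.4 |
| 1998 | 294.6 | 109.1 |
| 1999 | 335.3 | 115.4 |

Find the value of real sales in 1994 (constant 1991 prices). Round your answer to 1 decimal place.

V$223.8 thousand

Real sales 1994 = 213.3 / 0.953 = 223.82.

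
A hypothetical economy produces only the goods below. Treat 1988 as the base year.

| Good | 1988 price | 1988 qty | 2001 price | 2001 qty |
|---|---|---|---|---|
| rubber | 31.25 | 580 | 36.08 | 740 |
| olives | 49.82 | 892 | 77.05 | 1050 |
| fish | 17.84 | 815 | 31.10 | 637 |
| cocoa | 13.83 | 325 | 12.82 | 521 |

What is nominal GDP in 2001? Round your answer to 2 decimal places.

Nominal GDP 2001 = Σ (p_2001 × q_2001) = 36.08·740 + 77.05·1050 + 31.10·637 + 12.82·521 = 134091.62.

134091.62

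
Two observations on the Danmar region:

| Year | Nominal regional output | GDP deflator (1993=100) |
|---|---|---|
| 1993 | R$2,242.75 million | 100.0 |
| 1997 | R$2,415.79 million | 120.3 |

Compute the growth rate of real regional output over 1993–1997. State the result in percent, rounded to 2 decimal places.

-10.46%

Real regional output 1993 = 2242.75 / 1.000 = 2242.75.
Real regional output 1997 = 2415.79 / 1.203 = 2008.14.
Real growth = 2008.14 / 2242.75 − 1 = -0.1046.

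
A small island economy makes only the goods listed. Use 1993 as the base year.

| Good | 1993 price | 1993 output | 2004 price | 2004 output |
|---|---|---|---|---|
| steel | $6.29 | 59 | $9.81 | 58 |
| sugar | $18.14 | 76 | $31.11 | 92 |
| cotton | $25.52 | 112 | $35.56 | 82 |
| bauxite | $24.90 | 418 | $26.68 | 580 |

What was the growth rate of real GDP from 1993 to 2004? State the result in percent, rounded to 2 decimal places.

23.66%

Real GDP 1993 = Nominal GDP 1993 = 6.29·59 + 18.14·76 + 25.52·112 + 24.90·418 = 15016.19.
Real GDP 2004 (at 1993 prices) = 6.29·58 + 18.14·92 + 25.52·82 + 24.90·580 = 18568.34.
Real growth = 18568.34/15016.19 − 1 = 0.2366.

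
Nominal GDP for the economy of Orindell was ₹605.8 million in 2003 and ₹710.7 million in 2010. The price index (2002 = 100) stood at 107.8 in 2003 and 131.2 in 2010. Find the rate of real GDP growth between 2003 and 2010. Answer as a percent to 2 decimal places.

Real GDP 2003 = 605.8 / 1.078 = 561.97.
Real GDP 2010 = 710.7 / 1.312 = 541.69.
Real growth = 541.69 / 561.97 − 1 = -0.0361.

-3.61%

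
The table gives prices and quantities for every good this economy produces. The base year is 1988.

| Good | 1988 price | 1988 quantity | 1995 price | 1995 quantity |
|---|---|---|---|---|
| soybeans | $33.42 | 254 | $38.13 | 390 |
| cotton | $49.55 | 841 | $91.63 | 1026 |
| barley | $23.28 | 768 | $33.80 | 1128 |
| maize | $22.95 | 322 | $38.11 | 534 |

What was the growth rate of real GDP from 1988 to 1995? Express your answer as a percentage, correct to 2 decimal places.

35.74%

Real GDP 1988 = Nominal GDP 1988 = 33.42·254 + 49.55·841 + 23.28·768 + 22.95·322 = 75429.17.
Real GDP 1995 (at 1988 prices) = 33.42·390 + 49.55·1026 + 23.28·1128 + 22.95·534 = 102387.24.
Real growth = 102387.24/75429.17 − 1 = 0.3574.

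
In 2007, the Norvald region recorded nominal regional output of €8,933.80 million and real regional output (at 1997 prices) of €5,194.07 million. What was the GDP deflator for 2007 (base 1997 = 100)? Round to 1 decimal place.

172.0

GDP deflator = (Nominal / Real) × 100 = 8933.80 / 5194.07 × 100 = 172.00.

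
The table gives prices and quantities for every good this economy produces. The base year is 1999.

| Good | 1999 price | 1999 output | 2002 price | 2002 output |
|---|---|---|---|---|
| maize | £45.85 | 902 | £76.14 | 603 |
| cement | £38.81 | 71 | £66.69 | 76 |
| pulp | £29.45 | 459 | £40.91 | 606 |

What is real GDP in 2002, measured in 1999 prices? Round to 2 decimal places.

£48443.81

Real GDP 2002 = Σ (p_1999 × q_2002) = 45.85·603 + 38.81·76 + 29.45·606 = 48443.81.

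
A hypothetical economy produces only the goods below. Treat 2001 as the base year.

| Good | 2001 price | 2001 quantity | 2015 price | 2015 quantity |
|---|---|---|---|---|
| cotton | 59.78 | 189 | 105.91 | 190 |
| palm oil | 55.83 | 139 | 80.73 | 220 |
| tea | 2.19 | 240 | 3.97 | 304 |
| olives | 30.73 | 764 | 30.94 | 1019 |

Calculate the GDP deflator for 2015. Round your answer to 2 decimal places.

Nominal GDP 2015 = 105.91·190 + 80.73·220 + 3.97·304 + 30.94·1019 = 70618.24.
Real GDP 2015 (at 2001 prices) = 59.78·190 + 55.83·220 + 2.19·304 + 30.73·1019 = 55620.43.
Deflator = Nominal/Real × 100 = 70618.24/55620.43 × 100 = 126.965.

126.96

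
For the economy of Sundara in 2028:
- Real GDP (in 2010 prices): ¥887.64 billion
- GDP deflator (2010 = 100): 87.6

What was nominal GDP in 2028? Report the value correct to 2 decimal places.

¥777.57 billion

Nominal GDP = Real × (GDP deflator/100) = 887.64 × 0.876 = 777.57.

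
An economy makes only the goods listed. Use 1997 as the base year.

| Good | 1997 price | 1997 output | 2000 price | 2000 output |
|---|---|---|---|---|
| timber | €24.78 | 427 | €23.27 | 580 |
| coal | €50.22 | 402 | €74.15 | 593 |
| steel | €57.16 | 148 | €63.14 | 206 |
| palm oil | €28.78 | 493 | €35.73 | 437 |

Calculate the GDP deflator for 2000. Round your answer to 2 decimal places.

125.67

Nominal GDP 2000 = 23.27·580 + 74.15·593 + 63.14·206 + 35.73·437 = 86088.40.
Real GDP 2000 (at 1997 prices) = 24.78·580 + 50.22·593 + 57.16·206 + 28.78·437 = 68504.68.
Deflator = Nominal/Real × 100 = 86088.40/68504.68 × 100 = 125.668.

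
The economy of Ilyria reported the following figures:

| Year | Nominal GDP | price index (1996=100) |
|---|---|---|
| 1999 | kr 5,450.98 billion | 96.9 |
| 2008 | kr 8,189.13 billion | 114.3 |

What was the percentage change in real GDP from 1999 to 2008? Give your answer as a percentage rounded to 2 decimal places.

Real GDP 1999 = 5450.98 / 0.969 = 5625.37.
Real GDP 2008 = 8189.13 / 1.143 = 7164.59.
Real growth = 7164.59 / 5625.37 − 1 = 0.2736.

27.36%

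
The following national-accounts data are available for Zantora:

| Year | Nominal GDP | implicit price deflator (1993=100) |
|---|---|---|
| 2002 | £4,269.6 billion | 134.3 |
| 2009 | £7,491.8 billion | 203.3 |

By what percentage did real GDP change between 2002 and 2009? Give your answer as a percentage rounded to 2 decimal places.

15.91%

Real GDP 2002 = 4269.6 / 1.343 = 3179.15.
Real GDP 2009 = 7491.8 / 2.033 = 3685.10.
Real growth = 3685.10 / 3179.15 − 1 = 0.1591.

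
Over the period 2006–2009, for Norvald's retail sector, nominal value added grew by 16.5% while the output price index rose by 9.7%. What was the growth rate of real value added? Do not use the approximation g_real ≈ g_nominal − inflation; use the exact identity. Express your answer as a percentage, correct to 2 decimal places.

(1 + g_nom) = (1 + g_real)(1 + π), so g_real = 1.1650 / 1.0970 − 1 = 0.06199.

6.20%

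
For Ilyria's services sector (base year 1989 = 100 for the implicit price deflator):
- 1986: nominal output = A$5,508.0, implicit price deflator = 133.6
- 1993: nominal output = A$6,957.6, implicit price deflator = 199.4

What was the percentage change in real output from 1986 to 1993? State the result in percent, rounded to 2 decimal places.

Real output 1986 = 5508.0 / 1.336 = 4122.75.
Real output 1993 = 6957.6 / 1.994 = 3489.27.
Real growth = 3489.27 / 4122.75 − 1 = -0.1537.

-15.37%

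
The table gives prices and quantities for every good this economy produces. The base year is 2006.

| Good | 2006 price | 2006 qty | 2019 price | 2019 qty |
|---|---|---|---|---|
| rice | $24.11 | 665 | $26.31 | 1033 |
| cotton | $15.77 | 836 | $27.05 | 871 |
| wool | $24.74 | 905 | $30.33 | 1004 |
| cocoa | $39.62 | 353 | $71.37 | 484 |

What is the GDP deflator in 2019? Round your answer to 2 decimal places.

140.02

Nominal GDP 2019 = 26.31·1033 + 27.05·871 + 30.33·1004 + 71.37·484 = 115733.18.
Real GDP 2019 (at 2006 prices) = 24.11·1033 + 15.77·871 + 24.74·1004 + 39.62·484 = 82656.34.
Deflator = Nominal/Real × 100 = 115733.18/82656.34 × 100 = 140.017.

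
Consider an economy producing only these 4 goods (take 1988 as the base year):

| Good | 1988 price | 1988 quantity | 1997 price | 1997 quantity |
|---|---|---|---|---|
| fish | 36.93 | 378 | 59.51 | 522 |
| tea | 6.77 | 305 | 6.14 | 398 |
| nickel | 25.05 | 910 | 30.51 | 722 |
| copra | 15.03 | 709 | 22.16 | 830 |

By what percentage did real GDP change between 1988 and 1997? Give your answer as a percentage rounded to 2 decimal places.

Real GDP 1988 = Nominal GDP 1988 = 36.93·378 + 6.77·305 + 25.05·910 + 15.03·709 = 49476.16.
Real GDP 1997 (at 1988 prices) = 36.93·522 + 6.77·398 + 25.05·722 + 15.03·830 = 52532.92.
Real growth = 52532.92/49476.16 − 1 = 0.0618.

6.18%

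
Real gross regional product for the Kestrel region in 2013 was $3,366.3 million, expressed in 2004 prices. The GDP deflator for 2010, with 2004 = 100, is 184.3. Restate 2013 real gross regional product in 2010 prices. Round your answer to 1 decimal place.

$6,204.1 million

Real gross regional product in 2010 prices = Real gross regional product in 2004 prices × (P_2010/P_2004) = 3366.3 × 1.843 = 6204.09.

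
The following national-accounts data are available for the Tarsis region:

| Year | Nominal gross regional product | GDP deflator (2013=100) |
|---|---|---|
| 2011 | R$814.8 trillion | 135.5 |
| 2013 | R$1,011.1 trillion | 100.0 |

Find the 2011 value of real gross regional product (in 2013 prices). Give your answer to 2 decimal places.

R$601.33 trillion

Real gross regional product = Nominal / (GDP deflator/100) = 814.8 / 1.355 = 601.33.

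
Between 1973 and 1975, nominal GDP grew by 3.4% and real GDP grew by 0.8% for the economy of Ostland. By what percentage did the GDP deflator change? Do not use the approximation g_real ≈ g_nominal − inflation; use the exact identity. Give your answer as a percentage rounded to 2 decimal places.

2.58%

(1 + g_nom) = (1 + g_real)(1 + π), so π = 1.0340 / 1.0080 − 1 = 0.02579.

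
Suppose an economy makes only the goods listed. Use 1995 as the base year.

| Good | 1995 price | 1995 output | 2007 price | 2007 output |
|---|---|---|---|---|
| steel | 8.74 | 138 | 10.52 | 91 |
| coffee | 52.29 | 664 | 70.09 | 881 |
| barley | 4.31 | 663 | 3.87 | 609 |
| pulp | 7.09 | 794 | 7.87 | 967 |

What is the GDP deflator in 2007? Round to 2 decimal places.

128.98

Nominal GDP 2007 = 10.52·91 + 70.09·881 + 3.87·609 + 7.87·967 = 72673.73.
Real GDP 2007 (at 1995 prices) = 8.74·91 + 52.29·881 + 4.31·609 + 7.09·967 = 56343.65.
Deflator = Nominal/Real × 100 = 72673.73/56343.65 × 100 = 128.983.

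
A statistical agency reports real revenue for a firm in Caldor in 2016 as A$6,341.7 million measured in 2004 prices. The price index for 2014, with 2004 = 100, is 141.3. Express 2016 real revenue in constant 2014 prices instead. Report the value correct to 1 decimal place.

A$8,960.8 million

Real revenue in 2014 prices = Real revenue in 2004 prices × (P_2014/P_2004) = 6341.7 × 1.413 = 8960.82.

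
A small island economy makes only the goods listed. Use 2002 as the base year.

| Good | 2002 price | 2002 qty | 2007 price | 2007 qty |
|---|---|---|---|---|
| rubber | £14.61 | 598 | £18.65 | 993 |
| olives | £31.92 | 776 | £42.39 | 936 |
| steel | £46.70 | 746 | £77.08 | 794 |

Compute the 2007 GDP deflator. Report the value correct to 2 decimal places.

Nominal GDP 2007 = 18.65·993 + 42.39·936 + 77.08·794 = 119398.01.
Real GDP 2007 (at 2002 prices) = 14.61·993 + 31.92·936 + 46.70·794 = 81464.65.
Deflator = Nominal/Real × 100 = 119398.01/81464.65 × 100 = 146.564.

146.56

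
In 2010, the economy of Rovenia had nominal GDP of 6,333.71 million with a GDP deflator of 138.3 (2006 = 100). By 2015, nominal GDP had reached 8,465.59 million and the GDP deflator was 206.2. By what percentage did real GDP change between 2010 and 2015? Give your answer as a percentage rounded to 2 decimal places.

-10.35%

Real GDP 2010 = 6333.71 / 1.383 = 4579.69.
Real GDP 2015 = 8465.59 / 2.062 = 4105.52.
Real growth = 4105.52 / 4579.69 − 1 = -0.1035.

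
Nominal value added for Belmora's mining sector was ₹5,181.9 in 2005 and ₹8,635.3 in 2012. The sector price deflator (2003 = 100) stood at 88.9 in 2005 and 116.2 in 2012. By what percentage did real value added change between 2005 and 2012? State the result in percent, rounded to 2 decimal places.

Deflate each year: 2005 → 5181.9/0.889 = 5828.91; 2012 → 8635.3/1.162 = 7431.41.
So real value added changed by 7431.41/5828.91 − 1 = 0.2749, i.e. 27.49%.

27.49%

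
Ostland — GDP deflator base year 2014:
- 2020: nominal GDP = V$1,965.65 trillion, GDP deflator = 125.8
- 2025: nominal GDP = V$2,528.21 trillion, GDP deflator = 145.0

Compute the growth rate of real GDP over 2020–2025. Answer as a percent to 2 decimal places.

Real GDP 2020 = 1965.65 / 1.258 = 1562.52.
Real GDP 2025 = 2528.21 / 1.450 = 1743.59.
Real growth = 1743.59 / 1562.52 − 1 = 0.1159.

11.59%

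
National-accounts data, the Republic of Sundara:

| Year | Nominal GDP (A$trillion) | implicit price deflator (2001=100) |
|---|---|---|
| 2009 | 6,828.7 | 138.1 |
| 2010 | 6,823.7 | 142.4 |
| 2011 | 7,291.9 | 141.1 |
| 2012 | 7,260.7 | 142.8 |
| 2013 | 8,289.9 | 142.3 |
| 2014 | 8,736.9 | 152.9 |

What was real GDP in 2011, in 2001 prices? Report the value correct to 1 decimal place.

Real GDP 2011 = 7291.9 / 1.411 = 5167.90.

A$5,167.9 trillion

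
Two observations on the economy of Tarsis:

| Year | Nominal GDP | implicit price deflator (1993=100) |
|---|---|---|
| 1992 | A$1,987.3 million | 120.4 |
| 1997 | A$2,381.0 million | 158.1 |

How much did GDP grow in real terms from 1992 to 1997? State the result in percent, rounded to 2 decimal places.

Deflate each year: 1992 → 1987.3/1.204 = 1650.58; 1997 → 2381.0/1.581 = 1506.01.
So real GDP changed by 1506.01/1650.58 − 1 = -0.0876, i.e. -8.76%.

-8.76%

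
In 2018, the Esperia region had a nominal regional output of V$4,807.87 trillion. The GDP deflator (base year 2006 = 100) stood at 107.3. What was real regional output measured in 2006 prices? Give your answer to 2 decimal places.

V$4,480.77 trillion

Real regional output = Nominal / (GDP deflator/100) = 4807.87 / 1.073 = 4480.77.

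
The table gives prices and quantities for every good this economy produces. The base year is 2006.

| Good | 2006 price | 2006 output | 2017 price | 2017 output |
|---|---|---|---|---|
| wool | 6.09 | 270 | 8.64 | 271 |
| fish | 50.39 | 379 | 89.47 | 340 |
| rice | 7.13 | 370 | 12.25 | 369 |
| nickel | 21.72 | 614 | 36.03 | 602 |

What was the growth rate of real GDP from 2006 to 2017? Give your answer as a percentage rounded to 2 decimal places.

Real GDP 2006 = Nominal GDP 2006 = 6.09·270 + 50.39·379 + 7.13·370 + 21.72·614 = 36716.29.
Real GDP 2017 (at 2006 prices) = 6.09·271 + 50.39·340 + 7.13·369 + 21.72·602 = 34489.40.
Real growth = 34489.40/36716.29 − 1 = -0.0607.

-6.07%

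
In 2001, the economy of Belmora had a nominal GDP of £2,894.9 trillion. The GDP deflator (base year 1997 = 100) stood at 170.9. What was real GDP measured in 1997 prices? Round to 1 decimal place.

Real GDP = Nominal / (GDP deflator/100) = 2894.9 / 1.709 = 1693.91.

£1,693.9 trillion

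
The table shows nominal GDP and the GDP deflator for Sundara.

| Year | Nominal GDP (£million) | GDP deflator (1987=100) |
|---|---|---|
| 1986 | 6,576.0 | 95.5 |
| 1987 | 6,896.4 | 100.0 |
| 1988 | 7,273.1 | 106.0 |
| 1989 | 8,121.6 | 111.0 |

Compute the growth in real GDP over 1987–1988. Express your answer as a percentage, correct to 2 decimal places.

Real GDP 1987 = 6896.4/1.000 = 6896.40.
Real GDP 1988 = 7273.1/1.060 = 6861.42.
Change = 6861.42/6896.40 − 1 = -0.0051.

-0.51%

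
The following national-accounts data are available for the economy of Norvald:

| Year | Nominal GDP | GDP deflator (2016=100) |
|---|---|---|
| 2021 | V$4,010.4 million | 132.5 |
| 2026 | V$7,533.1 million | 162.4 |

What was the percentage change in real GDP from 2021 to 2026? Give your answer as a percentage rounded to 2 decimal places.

Deflate each year: 2021 → 4010.4/1.325 = 3026.72; 2026 → 7533.1/1.624 = 4638.61.
So real GDP changed by 4638.61/3026.72 − 1 = 0.5326, i.e. 53.26%.

53.26%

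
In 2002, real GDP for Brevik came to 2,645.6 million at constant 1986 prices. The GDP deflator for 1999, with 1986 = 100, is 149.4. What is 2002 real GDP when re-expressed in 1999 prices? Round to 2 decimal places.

Real GDP in 1999 prices = Real GDP in 1986 prices × (P_1999/P_1986) = 2645.6 × 1.494 = 3952.53.

3,952.53 million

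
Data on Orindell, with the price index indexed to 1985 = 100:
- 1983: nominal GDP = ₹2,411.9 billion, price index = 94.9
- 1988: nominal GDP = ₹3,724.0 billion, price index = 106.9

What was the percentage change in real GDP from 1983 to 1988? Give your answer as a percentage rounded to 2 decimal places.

Real GDP 1983 = 2411.9 / 0.949 = 2541.52.
Real GDP 1988 = 3724.0 / 1.069 = 3483.63.
Real growth = 3483.63 / 2541.52 − 1 = 0.3707.

37.07%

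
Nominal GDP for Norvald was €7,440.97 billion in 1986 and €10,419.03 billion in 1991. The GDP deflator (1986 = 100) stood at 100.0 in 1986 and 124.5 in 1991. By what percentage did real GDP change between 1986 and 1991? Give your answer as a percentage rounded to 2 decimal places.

12.47%

Real GDP 1986 = 7440.97 / 1.000 = 7440.97.
Real GDP 1991 = 10419.03 / 1.245 = 8368.70.
Real growth = 8368.70 / 7440.97 − 1 = 0.1247.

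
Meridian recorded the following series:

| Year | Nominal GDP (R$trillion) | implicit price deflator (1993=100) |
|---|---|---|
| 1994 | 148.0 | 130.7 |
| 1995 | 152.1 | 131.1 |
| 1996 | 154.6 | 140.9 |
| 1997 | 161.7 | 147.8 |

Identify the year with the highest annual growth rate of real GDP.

1995: real = 152.1/1.311 = 116.02; growth vs 1994 (113.24) = 2.45%.
1996: real = 154.6/1.409 = 109.72; growth vs 1995 (116.02) = -5.43%.
1997: real = 161.7/1.478 = 109.40; growth vs 1996 (109.72) = -0.29%.

1995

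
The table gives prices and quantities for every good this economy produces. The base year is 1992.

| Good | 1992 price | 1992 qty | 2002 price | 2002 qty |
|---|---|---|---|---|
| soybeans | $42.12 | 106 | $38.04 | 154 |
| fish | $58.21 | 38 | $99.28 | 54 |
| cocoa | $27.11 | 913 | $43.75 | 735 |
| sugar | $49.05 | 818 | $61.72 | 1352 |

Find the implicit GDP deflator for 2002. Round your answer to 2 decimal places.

132.28

Nominal GDP 2002 = 38.04·154 + 99.28·54 + 43.75·735 + 61.72·1352 = 126820.97.
Real GDP 2002 (at 1992 prices) = 42.12·154 + 58.21·54 + 27.11·735 + 49.05·1352 = 95871.27.
Deflator = Nominal/Real × 100 = 126820.97/95871.27 × 100 = 132.283.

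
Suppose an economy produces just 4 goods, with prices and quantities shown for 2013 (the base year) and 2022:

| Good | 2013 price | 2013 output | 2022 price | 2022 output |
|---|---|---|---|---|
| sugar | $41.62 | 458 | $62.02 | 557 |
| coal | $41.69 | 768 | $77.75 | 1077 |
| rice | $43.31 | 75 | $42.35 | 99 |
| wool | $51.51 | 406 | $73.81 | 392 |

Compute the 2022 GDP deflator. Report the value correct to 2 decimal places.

163.57

Nominal GDP 2022 = 62.02·557 + 77.75·1077 + 42.35·99 + 73.81·392 = 151408.06.
Real GDP 2022 (at 2013 prices) = 41.62·557 + 41.69·1077 + 43.31·99 + 51.51·392 = 92562.08.
Deflator = Nominal/Real × 100 = 151408.06/92562.08 × 100 = 163.575.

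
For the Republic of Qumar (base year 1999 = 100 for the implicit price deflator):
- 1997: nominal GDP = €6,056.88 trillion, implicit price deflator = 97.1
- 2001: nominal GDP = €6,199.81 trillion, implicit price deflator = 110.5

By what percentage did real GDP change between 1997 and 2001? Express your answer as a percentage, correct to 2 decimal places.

Real GDP 1997 = 6056.88 / 0.971 = 6237.78.
Real GDP 2001 = 6199.81 / 1.105 = 5610.69.
Real growth = 5610.69 / 6237.78 − 1 = -0.1005.

-10.05%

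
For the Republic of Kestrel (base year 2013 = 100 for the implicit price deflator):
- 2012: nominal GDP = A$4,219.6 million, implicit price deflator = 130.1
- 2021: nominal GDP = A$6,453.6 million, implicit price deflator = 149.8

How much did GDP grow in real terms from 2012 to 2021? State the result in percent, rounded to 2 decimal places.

Deflate each year: 2012 → 4219.6/1.301 = 3243.35; 2021 → 6453.6/1.498 = 4308.14.
So real GDP changed by 4308.14/3243.35 − 1 = 0.3283, i.e. 32.83%.

32.83%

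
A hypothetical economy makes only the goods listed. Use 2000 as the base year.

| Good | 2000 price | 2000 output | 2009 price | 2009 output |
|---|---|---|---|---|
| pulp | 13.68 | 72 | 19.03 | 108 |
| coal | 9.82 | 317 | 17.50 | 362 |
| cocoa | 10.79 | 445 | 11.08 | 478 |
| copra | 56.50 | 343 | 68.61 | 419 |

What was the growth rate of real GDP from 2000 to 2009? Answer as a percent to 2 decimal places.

19.75%

Real GDP 2000 = Nominal GDP 2000 = 13.68·72 + 9.82·317 + 10.79·445 + 56.50·343 = 28278.95.
Real GDP 2009 (at 2000 prices) = 13.68·108 + 9.82·362 + 10.79·478 + 56.50·419 = 33863.40.
Real growth = 33863.40/28278.95 − 1 = 0.1975.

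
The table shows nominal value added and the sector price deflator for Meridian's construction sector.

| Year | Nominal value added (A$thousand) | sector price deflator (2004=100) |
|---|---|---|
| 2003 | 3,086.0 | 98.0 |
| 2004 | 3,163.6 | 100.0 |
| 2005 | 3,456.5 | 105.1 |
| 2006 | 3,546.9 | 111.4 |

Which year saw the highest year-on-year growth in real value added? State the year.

2005

2004: real = 3163.6/1.000 = 3163.60; growth vs 2003 (3148.98) = 0.46%.
2005: real = 3456.5/1.051 = 3288.77; growth vs 2004 (3163.60) = 3.96%.
2006: real = 3546.9/1.114 = 3183.93; growth vs 2005 (3288.77) = -3.19%.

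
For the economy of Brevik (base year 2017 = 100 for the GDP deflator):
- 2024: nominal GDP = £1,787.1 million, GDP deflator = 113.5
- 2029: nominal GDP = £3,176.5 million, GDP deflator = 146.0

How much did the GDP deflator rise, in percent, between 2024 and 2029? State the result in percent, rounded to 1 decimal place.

28.6%

Price-level change = 146.0 / 113.5 − 1 = 0.2863.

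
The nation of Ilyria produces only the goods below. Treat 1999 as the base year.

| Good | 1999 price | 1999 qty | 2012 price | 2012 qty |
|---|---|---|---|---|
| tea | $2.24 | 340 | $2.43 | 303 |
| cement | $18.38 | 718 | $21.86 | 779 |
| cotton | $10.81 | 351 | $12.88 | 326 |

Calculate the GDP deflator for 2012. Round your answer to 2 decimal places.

Nominal GDP 2012 = 2.43·303 + 21.86·779 + 12.88·326 = 21964.11.
Real GDP 2012 (at 1999 prices) = 2.24·303 + 18.38·779 + 10.81·326 = 18520.80.
Deflator = Nominal/Real × 100 = 21964.11/18520.80 × 100 = 118.592.

118.59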